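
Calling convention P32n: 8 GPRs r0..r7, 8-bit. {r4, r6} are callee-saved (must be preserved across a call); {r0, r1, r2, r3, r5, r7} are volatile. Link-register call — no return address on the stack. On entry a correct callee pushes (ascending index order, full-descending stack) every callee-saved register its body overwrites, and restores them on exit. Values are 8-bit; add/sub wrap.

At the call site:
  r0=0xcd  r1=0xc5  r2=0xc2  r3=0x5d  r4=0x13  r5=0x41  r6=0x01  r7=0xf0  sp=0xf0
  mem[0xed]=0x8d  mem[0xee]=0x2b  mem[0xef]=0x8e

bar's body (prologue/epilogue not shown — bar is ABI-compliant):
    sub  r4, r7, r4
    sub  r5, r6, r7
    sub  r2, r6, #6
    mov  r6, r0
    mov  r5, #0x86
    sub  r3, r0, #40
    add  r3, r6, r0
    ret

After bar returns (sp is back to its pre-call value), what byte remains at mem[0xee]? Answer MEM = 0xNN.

MEM = 0x01

prologue: push r4 → mem[0xef]=0x13, sp=0xef
prologue: push r6 → mem[0xee]=0x01, sp=0xee
body[0] sub  r4, r7, r4 → r4=0xdd
body[1] sub  r5, r6, r7 → r5=0x11
body[2] sub  r2, r6, #6 → r2=0xfb
body[3] mov  r6, r0 → r6=0xcd
body[4] mov  r5, #0x86 → r5=0x86
body[5] sub  r3, r0, #40 → r3=0xa5
body[6] add  r3, r6, r0 → r3=0x9a
epilogue: pop r6=0x01, sp=0xef
epilogue: pop r4=0x13, sp=0xf0
prologue pushed ['r4', 'r6'] at ['0xef', '0xee']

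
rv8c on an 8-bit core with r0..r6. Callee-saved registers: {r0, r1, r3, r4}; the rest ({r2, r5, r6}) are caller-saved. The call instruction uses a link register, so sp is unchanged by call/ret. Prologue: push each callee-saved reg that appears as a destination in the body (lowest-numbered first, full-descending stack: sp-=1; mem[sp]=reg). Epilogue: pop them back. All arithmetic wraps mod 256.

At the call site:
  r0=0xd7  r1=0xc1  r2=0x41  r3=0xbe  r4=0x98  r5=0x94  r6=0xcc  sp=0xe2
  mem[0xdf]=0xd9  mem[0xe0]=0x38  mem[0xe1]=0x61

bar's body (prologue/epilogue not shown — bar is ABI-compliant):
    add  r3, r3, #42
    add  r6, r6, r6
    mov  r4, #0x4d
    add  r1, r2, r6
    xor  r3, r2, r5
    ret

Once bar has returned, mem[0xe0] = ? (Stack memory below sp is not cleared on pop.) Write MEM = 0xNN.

MEM = 0xbe

prologue: push r1 → mem[0xe1]=0xc1, sp=0xe1
prologue: push r3 → mem[0xe0]=0xbe, sp=0xe0
prologue: push r4 → mem[0xdf]=0x98, sp=0xdf
body[0] add  r3, r3, #42 → r3=0xe8
body[1] add  r6, r6, r6 → r6=0x98
body[2] mov  r4, #0x4d → r4=0x4d
body[3] add  r1, r2, r6 → r1=0xd9
body[4] xor  r3, r2, r5 → r3=0xd5
epilogue: pop r4=0x98, sp=0xe0
epilogue: pop r3=0xbe, sp=0xe1
epilogue: pop r1=0xc1, sp=0xe2
prologue pushed ['r1', 'r3', 'r4'] at ['0xe1', '0xe0', '0xdf']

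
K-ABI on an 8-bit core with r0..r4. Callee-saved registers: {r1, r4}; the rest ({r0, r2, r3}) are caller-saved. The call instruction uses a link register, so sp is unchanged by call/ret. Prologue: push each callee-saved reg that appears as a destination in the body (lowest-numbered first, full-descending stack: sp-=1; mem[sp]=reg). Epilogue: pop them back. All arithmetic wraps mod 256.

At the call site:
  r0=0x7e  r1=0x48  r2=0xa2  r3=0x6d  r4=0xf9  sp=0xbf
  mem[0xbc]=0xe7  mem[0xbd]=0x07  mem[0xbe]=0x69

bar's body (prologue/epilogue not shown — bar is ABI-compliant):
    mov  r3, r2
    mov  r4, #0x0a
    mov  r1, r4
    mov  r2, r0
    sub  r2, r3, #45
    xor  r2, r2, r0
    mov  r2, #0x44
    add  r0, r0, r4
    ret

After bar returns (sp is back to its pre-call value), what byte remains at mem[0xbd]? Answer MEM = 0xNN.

prologue: push r1 -> mem[0xbe]=0x48, sp=0xbe
prologue: push r4 -> mem[0xbd]=0xf9, sp=0xbd
body[0] mov  r3, r2 -> r3=0xa2
body[1] mov  r4, #0x0a -> r4=0x0a
body[2] mov  r1, r4 -> r1=0x0a
body[3] mov  r2, r0 -> r2=0x7e
body[4] sub  r2, r3, #45 -> r2=0x75
body[5] xor  r2, r2, r0 -> r2=0x0b
body[6] mov  r2, #0x44 -> r2=0x44
body[7] add  r0, r0, r4 -> r0=0x88
epilogue: pop r4=0xf9, sp=0xbe
epilogue: pop r1=0x48, sp=0xbf
prologue pushed ['r1', 'r4'] at ['0xbe', '0xbd']

MEM = 0xf9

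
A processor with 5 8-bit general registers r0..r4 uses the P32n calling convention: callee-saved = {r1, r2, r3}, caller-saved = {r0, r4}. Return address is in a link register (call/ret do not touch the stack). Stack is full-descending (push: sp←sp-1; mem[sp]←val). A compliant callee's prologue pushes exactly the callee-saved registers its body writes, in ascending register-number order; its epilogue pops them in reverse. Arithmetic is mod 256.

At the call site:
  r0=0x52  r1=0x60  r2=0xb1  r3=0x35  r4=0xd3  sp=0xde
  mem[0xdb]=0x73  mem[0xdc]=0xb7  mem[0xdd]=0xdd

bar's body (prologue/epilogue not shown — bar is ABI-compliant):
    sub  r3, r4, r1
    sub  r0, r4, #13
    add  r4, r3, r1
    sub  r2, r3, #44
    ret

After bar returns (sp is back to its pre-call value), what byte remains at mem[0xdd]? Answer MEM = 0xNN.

prologue: push r2 → mem[0xdd]=0xb1, sp=0xdd
prologue: push r3 → mem[0xdc]=0x35, sp=0xdc
body[0] sub  r3, r4, r1 → r3=0x73
body[1] sub  r0, r4, #13 → r0=0xc6
body[2] add  r4, r3, r1 → r4=0xd3
body[3] sub  r2, r3, #44 → r2=0x47
epilogue: pop r3=0x35, sp=0xdd
epilogue: pop r2=0xb1, sp=0xde
prologue pushed ['r2', 'r3'] at ['0xdd', '0xdc']

MEM = 0xb1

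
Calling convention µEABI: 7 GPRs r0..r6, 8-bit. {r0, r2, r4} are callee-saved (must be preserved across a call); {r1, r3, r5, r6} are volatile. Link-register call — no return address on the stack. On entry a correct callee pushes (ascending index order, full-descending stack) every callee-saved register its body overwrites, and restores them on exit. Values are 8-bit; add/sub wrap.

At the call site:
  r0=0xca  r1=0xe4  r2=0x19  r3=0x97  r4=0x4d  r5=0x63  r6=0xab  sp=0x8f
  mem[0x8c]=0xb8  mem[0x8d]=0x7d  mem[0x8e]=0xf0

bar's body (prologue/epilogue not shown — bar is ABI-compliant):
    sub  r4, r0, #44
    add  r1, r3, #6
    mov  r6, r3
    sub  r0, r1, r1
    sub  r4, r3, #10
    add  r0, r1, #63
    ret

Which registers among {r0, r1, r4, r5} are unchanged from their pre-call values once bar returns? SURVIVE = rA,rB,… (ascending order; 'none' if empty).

SURVIVE = r0,r4,r5

prologue: push r0 → mem[0x8e]=0xca, sp=0x8e
prologue: push r4 → mem[0x8d]=0x4d, sp=0x8d
body[0] sub  r4, r0, #44 → r4=0x9e
body[1] add  r1, r3, #6 → r1=0x9d
body[2] mov  r6, r3 → r6=0x97
body[3] sub  r0, r1, r1 → r0=0x00
body[4] sub  r4, r3, #10 → r4=0x8d
body[5] add  r0, r1, #63 → r0=0xdc
epilogue: pop r4=0x4d, sp=0x8e
epilogue: pop r0=0xca, sp=0x8f
r0: callee-saved, written=True
r1: caller-saved, written=True
r4: callee-saved, written=True
r5: caller-saved, written=False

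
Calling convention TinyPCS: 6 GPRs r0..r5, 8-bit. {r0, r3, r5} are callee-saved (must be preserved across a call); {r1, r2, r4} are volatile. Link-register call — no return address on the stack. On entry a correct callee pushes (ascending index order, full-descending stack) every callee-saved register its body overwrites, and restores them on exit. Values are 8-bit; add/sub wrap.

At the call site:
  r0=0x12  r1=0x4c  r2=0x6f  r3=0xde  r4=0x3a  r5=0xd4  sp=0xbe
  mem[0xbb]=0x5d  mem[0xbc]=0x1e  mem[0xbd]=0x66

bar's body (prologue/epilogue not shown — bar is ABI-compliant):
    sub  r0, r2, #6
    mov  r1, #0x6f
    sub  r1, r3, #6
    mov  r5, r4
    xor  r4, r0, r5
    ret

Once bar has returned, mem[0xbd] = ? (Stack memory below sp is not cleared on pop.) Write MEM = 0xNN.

prologue: push r0 → mem[0xbd]=0x12, sp=0xbd
prologue: push r5 → mem[0xbc]=0xd4, sp=0xbc
body[0] sub  r0, r2, #6 → r0=0x69
body[1] mov  r1, #0x6f → r1=0x6f
body[2] sub  r1, r3, #6 → r1=0xd8
body[3] mov  r5, r4 → r5=0x3a
body[4] xor  r4, r0, r5 → r4=0x53
epilogue: pop r5=0xd4, sp=0xbd
epilogue: pop r0=0x12, sp=0xbe
prologue pushed ['r0', 'r5'] at ['0xbd', '0xbc']

MEM = 0x12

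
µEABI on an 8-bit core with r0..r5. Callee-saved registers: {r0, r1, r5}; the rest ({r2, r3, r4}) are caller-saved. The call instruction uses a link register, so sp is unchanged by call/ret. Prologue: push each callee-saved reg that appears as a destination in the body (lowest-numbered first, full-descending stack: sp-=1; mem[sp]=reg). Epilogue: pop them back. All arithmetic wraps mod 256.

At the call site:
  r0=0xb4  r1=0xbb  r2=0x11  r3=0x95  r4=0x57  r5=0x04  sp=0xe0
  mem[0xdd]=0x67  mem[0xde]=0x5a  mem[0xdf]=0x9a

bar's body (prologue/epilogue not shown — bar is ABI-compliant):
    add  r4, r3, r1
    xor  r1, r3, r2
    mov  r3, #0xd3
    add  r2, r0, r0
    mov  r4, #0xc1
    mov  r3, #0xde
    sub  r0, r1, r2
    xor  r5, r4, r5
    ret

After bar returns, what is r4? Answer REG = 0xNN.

prologue: push r0 → mem[0xdf]=0xb4, sp=0xdf
prologue: push r1 → mem[0xde]=0xbb, sp=0xde
prologue: push r5 → mem[0xdd]=0x04, sp=0xdd
body[0] add  r4, r3, r1 → r4=0x50
body[1] xor  r1, r3, r2 → r1=0x84
body[2] mov  r3, #0xd3 → r3=0xd3
body[3] add  r2, r0, r0 → r2=0x68
body[4] mov  r4, #0xc1 → r4=0xc1
body[5] mov  r3, #0xde → r3=0xde
body[6] sub  r0, r1, r2 → r0=0x1c
body[7] xor  r5, r4, r5 → r5=0xc5
epilogue: pop r5=0x04, sp=0xde
epilogue: pop r1=0xbb, sp=0xdf
epilogue: pop r0=0xb4, sp=0xe0
r4 is caller-saved → body value

REG = 0xc1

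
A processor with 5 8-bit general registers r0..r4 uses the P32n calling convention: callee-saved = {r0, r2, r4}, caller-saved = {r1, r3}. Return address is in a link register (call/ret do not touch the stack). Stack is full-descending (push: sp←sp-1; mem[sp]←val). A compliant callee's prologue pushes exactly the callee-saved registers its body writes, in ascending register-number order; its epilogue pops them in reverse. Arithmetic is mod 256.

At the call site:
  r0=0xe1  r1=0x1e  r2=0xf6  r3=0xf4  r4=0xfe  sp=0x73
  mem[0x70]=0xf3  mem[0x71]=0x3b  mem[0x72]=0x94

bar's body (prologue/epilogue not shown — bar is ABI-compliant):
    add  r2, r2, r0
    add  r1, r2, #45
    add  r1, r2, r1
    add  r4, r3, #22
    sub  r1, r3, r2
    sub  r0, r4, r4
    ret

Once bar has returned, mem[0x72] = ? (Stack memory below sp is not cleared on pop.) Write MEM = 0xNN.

prologue: push r0 -> mem[0x72]=0xe1, sp=0x72
prologue: push r2 -> mem[0x71]=0xf6, sp=0x71
prologue: push r4 -> mem[0x70]=0xfe, sp=0x70
body[0] add  r2, r2, r0 -> r2=0xd7
body[1] add  r1, r2, #45 -> r1=0x04
body[2] add  r1, r2, r1 -> r1=0xdb
body[3] add  r4, r3, #22 -> r4=0x0a
body[4] sub  r1, r3, r2 -> r1=0x1d
body[5] sub  r0, r4, r4 -> r0=0x00
epilogue: pop r4=0xfe, sp=0x71
epilogue: pop r2=0xf6, sp=0x72
epilogue: pop r0=0xe1, sp=0x73
prologue pushed ['r0', 'r2', 'r4'] at ['0x72', '0x71', '0x70']

MEM = 0xe1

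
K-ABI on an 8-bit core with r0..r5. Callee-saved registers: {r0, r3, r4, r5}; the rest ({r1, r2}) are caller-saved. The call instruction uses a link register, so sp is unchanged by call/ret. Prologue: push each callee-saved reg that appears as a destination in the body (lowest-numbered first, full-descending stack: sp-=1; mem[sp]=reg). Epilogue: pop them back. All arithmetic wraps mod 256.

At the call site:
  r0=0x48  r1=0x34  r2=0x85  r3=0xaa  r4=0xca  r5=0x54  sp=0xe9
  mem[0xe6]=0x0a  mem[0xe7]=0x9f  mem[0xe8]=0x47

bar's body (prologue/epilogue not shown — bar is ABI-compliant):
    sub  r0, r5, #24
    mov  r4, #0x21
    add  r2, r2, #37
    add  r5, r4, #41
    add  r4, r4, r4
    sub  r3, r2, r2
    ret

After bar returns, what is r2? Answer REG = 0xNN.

REG = 0xaa

prologue: push r0 -> mem[0xe8]=0x48, sp=0xe8
prologue: push r3 -> mem[0xe7]=0xaa, sp=0xe7
prologue: push r4 -> mem[0xe6]=0xca, sp=0xe6
prologue: push r5 -> mem[0xe5]=0x54, sp=0xe5
body[0] sub  r0, r5, #24 -> r0=0x3c
body[1] mov  r4, #0x21 -> r4=0x21
body[2] add  r2, r2, #37 -> r2=0xaa
body[3] add  r5, r4, #41 -> r5=0x4a
body[4] add  r4, r4, r4 -> r4=0x42
body[5] sub  r3, r2, r2 -> r3=0x00
epilogue: pop r5=0x54, sp=0xe6
epilogue: pop r4=0xca, sp=0xe7
epilogue: pop r3=0xaa, sp=0xe8
epilogue: pop r0=0x48, sp=0xe9
r2 is caller-saved -> body value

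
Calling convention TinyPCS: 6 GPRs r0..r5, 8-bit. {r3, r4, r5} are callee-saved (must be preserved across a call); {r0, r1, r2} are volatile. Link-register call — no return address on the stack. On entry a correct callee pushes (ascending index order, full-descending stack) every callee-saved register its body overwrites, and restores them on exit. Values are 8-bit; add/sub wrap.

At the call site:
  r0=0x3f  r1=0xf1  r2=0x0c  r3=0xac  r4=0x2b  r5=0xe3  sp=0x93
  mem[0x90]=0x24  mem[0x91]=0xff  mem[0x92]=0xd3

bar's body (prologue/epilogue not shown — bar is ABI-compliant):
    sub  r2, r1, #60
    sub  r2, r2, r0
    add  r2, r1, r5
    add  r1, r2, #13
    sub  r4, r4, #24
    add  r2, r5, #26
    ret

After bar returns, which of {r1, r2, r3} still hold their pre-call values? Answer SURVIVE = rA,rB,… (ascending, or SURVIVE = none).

SURVIVE = r3

prologue: push r4 -> mem[0x92]=0x2b, sp=0x92
body[0] sub  r2, r1, #60 -> r2=0xb5
body[1] sub  r2, r2, r0 -> r2=0x76
body[2] add  r2, r1, r5 -> r2=0xd4
body[3] add  r1, r2, #13 -> r1=0xe1
body[4] sub  r4, r4, #24 -> r4=0x13
body[5] add  r2, r5, #26 -> r2=0xfd
epilogue: pop r4=0x2b, sp=0x93
r1: caller-saved, written=True
r2: caller-saved, written=True
r3: callee-saved, written=False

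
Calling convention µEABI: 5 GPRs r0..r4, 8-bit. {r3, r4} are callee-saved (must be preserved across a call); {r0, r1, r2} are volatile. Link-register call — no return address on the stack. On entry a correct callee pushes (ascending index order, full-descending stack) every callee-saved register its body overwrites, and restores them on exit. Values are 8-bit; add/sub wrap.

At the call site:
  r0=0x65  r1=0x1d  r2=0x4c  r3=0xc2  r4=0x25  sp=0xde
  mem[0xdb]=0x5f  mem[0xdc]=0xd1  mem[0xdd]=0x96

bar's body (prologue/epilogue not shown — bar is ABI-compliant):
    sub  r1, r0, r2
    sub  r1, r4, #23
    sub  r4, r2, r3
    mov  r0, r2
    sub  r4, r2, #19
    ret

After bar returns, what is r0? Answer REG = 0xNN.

REG = 0x4c

prologue: push r4 → mem[0xdd]=0x25, sp=0xdd
body[0] sub  r1, r0, r2 → r1=0x19
body[1] sub  r1, r4, #23 → r1=0x0e
body[2] sub  r4, r2, r3 → r4=0x8a
body[3] mov  r0, r2 → r0=0x4c
body[4] sub  r4, r2, #19 → r4=0x39
epilogue: pop r4=0x25, sp=0xde
r0 is caller-saved → body value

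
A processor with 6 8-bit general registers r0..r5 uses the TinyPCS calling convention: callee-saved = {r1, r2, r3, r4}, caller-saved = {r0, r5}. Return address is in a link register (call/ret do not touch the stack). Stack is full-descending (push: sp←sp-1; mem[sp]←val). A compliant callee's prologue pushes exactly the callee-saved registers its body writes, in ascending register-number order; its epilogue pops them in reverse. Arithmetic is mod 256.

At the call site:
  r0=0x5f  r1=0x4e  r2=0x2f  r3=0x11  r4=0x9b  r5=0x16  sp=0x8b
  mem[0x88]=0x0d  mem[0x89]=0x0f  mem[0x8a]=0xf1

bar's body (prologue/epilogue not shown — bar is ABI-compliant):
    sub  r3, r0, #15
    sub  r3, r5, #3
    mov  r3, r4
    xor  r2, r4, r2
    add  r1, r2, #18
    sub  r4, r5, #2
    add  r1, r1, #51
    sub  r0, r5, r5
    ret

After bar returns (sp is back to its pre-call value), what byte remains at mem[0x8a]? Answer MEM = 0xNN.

prologue: push r1 -> mem[0x8a]=0x4e, sp=0x8a
prologue: push r2 -> mem[0x89]=0x2f, sp=0x89
prologue: push r3 -> mem[0x88]=0x11, sp=0x88
prologue: push r4 -> mem[0x87]=0x9b, sp=0x87
body[0] sub  r3, r0, #15 -> r3=0x50
body[1] sub  r3, r5, #3 -> r3=0x13
body[2] mov  r3, r4 -> r3=0x9b
body[3] xor  r2, r4, r2 -> r2=0xb4
body[4] add  r1, r2, #18 -> r1=0xc6
body[5] sub  r4, r5, #2 -> r4=0x14
body[6] add  r1, r1, #51 -> r1=0xf9
body[7] sub  r0, r5, r5 -> r0=0x00
epilogue: pop r4=0x9b, sp=0x88
epilogue: pop r3=0x11, sp=0x89
epilogue: pop r2=0x2f, sp=0x8a
epilogue: pop r1=0x4e, sp=0x8b
prologue pushed ['r1', 'r2', 'r3', 'r4'] at ['0x8a', '0x89', '0x88', '0x87']

MEM = 0x4e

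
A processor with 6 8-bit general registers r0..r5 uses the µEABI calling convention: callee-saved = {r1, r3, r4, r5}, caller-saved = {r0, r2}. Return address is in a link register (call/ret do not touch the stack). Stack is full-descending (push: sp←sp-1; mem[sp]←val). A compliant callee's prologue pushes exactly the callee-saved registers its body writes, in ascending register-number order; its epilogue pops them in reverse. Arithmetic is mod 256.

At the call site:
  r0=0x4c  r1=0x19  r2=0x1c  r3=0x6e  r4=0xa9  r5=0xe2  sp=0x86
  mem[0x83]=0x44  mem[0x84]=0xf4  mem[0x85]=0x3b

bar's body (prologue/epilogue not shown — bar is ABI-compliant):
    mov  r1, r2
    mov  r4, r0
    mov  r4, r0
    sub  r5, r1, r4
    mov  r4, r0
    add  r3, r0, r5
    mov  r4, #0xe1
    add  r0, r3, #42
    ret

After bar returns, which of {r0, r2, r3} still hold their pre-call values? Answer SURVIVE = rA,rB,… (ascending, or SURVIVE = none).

SURVIVE = r2,r3

prologue: push r1 → mem[0x85]=0x19, sp=0x85
prologue: push r3 → mem[0x84]=0x6e, sp=0x84
prologue: push r4 → mem[0x83]=0xa9, sp=0x83
prologue: push r5 → mem[0x82]=0xe2, sp=0x82
body[0] mov  r1, r2 → r1=0x1c
body[1] mov  r4, r0 → r4=0x4c
body[2] mov  r4, r0 → r4=0x4c
body[3] sub  r5, r1, r4 → r5=0xd0
body[4] mov  r4, r0 → r4=0x4c
body[5] add  r3, r0, r5 → r3=0x1c
body[6] mov  r4, #0xe1 → r4=0xe1
body[7] add  r0, r3, #42 → r0=0x46
epilogue: pop r5=0xe2, sp=0x83
epilogue: pop r4=0xa9, sp=0x84
epilogue: pop r3=0x6e, sp=0x85
epilogue: pop r1=0x19, sp=0x86
r0: caller-saved, written=True
r2: caller-saved, written=False
r3: callee-saved, written=True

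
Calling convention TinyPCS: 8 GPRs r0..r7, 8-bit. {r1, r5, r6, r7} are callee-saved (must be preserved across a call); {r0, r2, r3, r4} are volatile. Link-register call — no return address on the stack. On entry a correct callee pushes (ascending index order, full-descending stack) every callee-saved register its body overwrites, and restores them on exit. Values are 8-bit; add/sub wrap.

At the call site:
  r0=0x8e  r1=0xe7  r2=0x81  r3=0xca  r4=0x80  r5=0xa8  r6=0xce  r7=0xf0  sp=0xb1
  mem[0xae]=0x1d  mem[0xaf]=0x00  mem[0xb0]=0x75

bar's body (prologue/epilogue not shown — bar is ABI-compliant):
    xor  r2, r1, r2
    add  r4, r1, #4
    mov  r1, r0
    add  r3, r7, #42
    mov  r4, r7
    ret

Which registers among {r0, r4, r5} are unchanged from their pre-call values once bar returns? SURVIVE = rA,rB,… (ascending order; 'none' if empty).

prologue: push r1 -> mem[0xb0]=0xe7, sp=0xb0
body[0] xor  r2, r1, r2 -> r2=0x66
body[1] add  r4, r1, #4 -> r4=0xeb
body[2] mov  r1, r0 -> r1=0x8e
body[3] add  r3, r7, #42 -> r3=0x1a
body[4] mov  r4, r7 -> r4=0xf0
epilogue: pop r1=0xe7, sp=0xb1
r0: caller-saved, written=False
r4: caller-saved, written=True
r5: callee-saved, written=False

SURVIVE = r0,r5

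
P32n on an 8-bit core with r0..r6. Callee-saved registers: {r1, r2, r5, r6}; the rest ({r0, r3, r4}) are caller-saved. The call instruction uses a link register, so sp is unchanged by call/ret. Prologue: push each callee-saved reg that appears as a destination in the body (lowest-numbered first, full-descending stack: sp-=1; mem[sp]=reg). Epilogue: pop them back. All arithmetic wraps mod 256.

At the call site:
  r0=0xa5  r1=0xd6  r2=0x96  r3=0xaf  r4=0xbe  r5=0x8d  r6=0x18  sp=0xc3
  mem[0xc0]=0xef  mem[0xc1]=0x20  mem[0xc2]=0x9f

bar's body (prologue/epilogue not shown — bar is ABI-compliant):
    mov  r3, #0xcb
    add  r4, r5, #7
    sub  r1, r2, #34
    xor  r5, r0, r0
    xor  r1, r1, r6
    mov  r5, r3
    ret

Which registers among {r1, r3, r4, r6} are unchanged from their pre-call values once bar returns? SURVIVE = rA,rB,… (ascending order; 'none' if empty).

SURVIVE = r1,r6

prologue: push r1 → mem[0xc2]=0xd6, sp=0xc2
prologue: push r5 → mem[0xc1]=0x8d, sp=0xc1
body[0] mov  r3, #0xcb → r3=0xcb
body[1] add  r4, r5, #7 → r4=0x94
body[2] sub  r1, r2, #34 → r1=0x74
body[3] xor  r5, r0, r0 → r5=0x00
body[4] xor  r1, r1, r6 → r1=0x6c
body[5] mov  r5, r3 → r5=0xcb
epilogue: pop r5=0x8d, sp=0xc2
epilogue: pop r1=0xd6, sp=0xc3
r1: callee-saved, written=True
r3: caller-saved, written=True
r4: caller-saved, written=True
r6: callee-saved, written=False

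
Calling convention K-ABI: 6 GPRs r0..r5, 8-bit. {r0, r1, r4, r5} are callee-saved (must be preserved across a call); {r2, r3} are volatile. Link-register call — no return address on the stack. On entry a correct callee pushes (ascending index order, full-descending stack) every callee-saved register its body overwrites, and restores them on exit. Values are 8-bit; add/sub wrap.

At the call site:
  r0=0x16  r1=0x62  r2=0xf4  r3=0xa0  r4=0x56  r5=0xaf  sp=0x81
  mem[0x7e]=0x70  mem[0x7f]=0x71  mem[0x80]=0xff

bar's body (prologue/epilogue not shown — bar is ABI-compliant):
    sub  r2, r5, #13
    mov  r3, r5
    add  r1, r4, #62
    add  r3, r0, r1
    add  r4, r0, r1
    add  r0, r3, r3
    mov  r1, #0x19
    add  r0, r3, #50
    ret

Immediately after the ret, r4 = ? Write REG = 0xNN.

REG = 0x56

prologue: push r0 -> mem[0x80]=0x16, sp=0x80
prologue: push r1 -> mem[0x7f]=0x62, sp=0x7f
prologue: push r4 -> mem[0x7e]=0x56, sp=0x7e
body[0] sub  r2, r5, #13 -> r2=0xa2
body[1] mov  r3, r5 -> r3=0xaf
body[2] add  r1, r4, #62 -> r1=0x94
body[3] add  r3, r0, r1 -> r3=0xaa
body[4] add  r4, r0, r1 -> r4=0xaa
body[5] add  r0, r3, r3 -> r0=0x54
body[6] mov  r1, #0x19 -> r1=0x19
body[7] add  r0, r3, #50 -> r0=0xdc
epilogue: pop r4=0x56, sp=0x7f
epilogue: pop r1=0x62, sp=0x80
epilogue: pop r0=0x16, sp=0x81
r4 is callee-saved -> restored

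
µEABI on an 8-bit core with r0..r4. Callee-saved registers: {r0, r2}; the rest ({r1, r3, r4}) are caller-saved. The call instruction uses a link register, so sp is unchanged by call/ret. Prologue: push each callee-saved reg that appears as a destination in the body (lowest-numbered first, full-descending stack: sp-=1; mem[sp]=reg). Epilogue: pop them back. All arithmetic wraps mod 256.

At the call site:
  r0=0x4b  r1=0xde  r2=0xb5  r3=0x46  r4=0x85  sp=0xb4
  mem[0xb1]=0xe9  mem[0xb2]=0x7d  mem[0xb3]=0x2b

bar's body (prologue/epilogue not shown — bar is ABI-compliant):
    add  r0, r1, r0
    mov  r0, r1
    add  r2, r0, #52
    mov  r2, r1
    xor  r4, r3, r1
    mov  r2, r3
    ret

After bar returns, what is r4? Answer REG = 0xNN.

REG = 0x98

prologue: push r0 → mem[0xb3]=0x4b, sp=0xb3
prologue: push r2 → mem[0xb2]=0xb5, sp=0xb2
body[0] add  r0, r1, r0 → r0=0x29
body[1] mov  r0, r1 → r0=0xde
body[2] add  r2, r0, #52 → r2=0x12
body[3] mov  r2, r1 → r2=0xde
body[4] xor  r4, r3, r1 → r4=0x98
body[5] mov  r2, r3 → r2=0x46
epilogue: pop r2=0xb5, sp=0xb3
epilogue: pop r0=0x4b, sp=0xb4
r4 is caller-saved → body value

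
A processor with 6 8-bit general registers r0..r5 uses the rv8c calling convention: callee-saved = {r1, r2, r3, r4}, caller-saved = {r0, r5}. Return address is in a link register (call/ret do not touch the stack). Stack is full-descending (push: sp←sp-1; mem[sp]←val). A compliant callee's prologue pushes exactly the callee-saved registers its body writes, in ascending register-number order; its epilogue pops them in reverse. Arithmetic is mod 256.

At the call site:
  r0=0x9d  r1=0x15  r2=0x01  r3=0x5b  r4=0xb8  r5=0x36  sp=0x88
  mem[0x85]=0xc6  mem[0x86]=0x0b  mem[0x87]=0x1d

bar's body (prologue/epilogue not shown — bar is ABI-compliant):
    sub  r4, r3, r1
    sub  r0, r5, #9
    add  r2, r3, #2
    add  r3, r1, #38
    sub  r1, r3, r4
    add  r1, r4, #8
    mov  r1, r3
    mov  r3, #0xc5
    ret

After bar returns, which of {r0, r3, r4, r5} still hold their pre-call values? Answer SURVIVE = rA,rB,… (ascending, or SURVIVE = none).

SURVIVE = r3,r4,r5

prologue: push r1 → mem[0x87]=0x15, sp=0x87
prologue: push r2 → mem[0x86]=0x01, sp=0x86
prologue: push r3 → mem[0x85]=0x5b, sp=0x85
prologue: push r4 → mem[0x84]=0xb8, sp=0x84
body[0] sub  r4, r3, r1 → r4=0x46
body[1] sub  r0, r5, #9 → r0=0x2d
body[2] add  r2, r3, #2 → r2=0x5d
body[3] add  r3, r1, #38 → r3=0x3b
body[4] sub  r1, r3, r4 → r1=0xf5
body[5] add  r1, r4, #8 → r1=0x4e
body[6] mov  r1, r3 → r1=0x3b
body[7] mov  r3, #0xc5 → r3=0xc5
epilogue: pop r4=0xb8, sp=0x85
epilogue: pop r3=0x5b, sp=0x86
epilogue: pop r2=0x01, sp=0x87
epilogue: pop r1=0x15, sp=0x88
r0: caller-saved, written=True
r3: callee-saved, written=True
r4: callee-saved, written=True
r5: caller-saved, written=False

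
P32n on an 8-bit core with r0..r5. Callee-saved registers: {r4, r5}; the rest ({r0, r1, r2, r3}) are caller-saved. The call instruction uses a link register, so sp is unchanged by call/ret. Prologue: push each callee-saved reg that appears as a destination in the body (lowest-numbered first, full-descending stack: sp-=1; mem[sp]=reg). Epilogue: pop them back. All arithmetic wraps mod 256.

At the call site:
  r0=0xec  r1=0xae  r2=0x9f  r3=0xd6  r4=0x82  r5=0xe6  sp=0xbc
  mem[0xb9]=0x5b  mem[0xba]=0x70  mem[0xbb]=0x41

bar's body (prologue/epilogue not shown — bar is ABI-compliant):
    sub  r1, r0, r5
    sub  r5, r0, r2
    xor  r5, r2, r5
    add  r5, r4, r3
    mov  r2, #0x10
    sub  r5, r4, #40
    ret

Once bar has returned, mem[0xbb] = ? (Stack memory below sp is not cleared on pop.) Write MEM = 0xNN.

prologue: push r5 → mem[0xbb]=0xe6, sp=0xbb
body[0] sub  r1, r0, r5 → r1=0x06
body[1] sub  r5, r0, r2 → r5=0x4d
body[2] xor  r5, r2, r5 → r5=0xd2
body[3] add  r5, r4, r3 → r5=0x58
body[4] mov  r2, #0x10 → r2=0x10
body[5] sub  r5, r4, #40 → r5=0x5a
epilogue: pop r5=0xe6, sp=0xbc
prologue pushed ['r5'] at ['0xbb']

MEM = 0xe6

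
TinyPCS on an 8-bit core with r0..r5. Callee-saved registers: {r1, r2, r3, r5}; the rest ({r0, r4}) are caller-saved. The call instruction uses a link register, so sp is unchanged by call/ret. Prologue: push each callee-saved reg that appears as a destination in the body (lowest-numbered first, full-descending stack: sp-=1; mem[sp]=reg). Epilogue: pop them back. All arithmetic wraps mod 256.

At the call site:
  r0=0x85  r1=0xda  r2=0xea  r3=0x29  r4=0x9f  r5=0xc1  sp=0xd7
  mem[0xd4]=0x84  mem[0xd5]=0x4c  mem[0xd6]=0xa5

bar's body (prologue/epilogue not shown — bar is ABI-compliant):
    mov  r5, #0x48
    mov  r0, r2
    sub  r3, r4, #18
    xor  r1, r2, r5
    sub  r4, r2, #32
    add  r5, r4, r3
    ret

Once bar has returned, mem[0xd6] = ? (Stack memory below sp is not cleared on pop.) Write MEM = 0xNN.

MEM = 0xda

prologue: push r1 → mem[0xd6]=0xda, sp=0xd6
prologue: push r3 → mem[0xd5]=0x29, sp=0xd5
prologue: push r5 → mem[0xd4]=0xc1, sp=0xd4
body[0] mov  r5, #0x48 → r5=0x48
body[1] mov  r0, r2 → r0=0xea
body[2] sub  r3, r4, #18 → r3=0x8d
body[3] xor  r1, r2, r5 → r1=0xa2
body[4] sub  r4, r2, #32 → r4=0xca
body[5] add  r5, r4, r3 → r5=0x57
epilogue: pop r5=0xc1, sp=0xd5
epilogue: pop r3=0x29, sp=0xd6
epilogue: pop r1=0xda, sp=0xd7
prologue pushed ['r1', 'r3', 'r5'] at ['0xd6', '0xd5', '0xd4']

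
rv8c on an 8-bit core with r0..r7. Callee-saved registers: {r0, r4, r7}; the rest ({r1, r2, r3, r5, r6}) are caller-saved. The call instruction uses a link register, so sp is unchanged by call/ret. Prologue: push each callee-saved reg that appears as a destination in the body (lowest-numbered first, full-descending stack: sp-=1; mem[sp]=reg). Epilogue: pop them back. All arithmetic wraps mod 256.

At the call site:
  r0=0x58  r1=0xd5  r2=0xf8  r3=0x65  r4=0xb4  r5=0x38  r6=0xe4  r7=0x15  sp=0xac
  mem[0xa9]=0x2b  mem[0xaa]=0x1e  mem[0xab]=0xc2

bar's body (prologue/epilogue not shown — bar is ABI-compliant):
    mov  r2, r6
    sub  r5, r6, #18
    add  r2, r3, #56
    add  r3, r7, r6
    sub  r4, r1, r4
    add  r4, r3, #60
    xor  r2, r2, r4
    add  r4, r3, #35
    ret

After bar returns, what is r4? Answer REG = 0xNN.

prologue: push r4 → mem[0xab]=0xb4, sp=0xab
body[0] mov  r2, r6 → r2=0xe4
body[1] sub  r5, r6, #18 → r5=0xd2
body[2] add  r2, r3, #56 → r2=0x9d
body[3] add  r3, r7, r6 → r3=0xf9
body[4] sub  r4, r1, r4 → r4=0x21
body[5] add  r4, r3, #60 → r4=0x35
body[6] xor  r2, r2, r4 → r2=0xa8
body[7] add  r4, r3, #35 → r4=0x1c
epilogue: pop r4=0xb4, sp=0xac
r4 is callee-saved → restored

REG = 0xb4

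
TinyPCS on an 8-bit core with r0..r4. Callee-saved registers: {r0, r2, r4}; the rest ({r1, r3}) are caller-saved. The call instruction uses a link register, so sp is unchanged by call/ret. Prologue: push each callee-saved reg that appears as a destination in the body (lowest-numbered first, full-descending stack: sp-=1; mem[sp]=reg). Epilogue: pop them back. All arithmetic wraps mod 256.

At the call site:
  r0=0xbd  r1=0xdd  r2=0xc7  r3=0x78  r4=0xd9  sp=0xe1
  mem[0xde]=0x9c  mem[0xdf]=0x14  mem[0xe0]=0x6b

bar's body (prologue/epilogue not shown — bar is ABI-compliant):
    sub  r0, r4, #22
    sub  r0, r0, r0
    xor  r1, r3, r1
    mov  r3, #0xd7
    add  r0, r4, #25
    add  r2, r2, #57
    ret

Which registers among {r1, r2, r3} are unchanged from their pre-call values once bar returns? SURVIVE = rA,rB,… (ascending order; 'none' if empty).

SURVIVE = r2

prologue: push r0 → mem[0xe0]=0xbd, sp=0xe0
prologue: push r2 → mem[0xdf]=0xc7, sp=0xdf
body[0] sub  r0, r4, #22 → r0=0xc3
body[1] sub  r0, r0, r0 → r0=0x00
body[2] xor  r1, r3, r1 → r1=0xa5
body[3] mov  r3, #0xd7 → r3=0xd7
body[4] add  r0, r4, #25 → r0=0xf2
body[5] add  r2, r2, #57 → r2=0x00
epilogue: pop r2=0xc7, sp=0xe0
epilogue: pop r0=0xbd, sp=0xe1
r1: caller-saved, written=True
r2: callee-saved, written=True
r3: caller-saved, written=True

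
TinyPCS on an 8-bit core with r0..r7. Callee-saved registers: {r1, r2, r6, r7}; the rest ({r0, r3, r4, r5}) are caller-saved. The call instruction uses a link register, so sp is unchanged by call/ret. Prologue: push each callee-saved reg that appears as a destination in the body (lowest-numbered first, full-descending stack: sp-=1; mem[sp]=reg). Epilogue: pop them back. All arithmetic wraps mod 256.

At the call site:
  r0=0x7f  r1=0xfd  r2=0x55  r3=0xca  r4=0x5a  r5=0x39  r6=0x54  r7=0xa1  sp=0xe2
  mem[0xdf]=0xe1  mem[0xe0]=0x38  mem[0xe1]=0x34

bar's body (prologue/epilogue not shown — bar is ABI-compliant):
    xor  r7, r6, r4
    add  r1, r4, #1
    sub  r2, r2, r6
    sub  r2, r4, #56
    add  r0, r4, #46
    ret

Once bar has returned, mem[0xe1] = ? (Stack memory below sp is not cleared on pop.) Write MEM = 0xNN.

MEM = 0xfd

prologue: push r1 → mem[0xe1]=0xfd, sp=0xe1
prologue: push r2 → mem[0xe0]=0x55, sp=0xe0
prologue: push r7 → mem[0xdf]=0xa1, sp=0xdf
body[0] xor  r7, r6, r4 → r7=0x0e
body[1] add  r1, r4, #1 → r1=0x5b
body[2] sub  r2, r2, r6 → r2=0x01
body[3] sub  r2, r4, #56 → r2=0x22
body[4] add  r0, r4, #46 → r0=0x88
epilogue: pop r7=0xa1, sp=0xe0
epilogue: pop r2=0x55, sp=0xe1
epilogue: pop r1=0xfd, sp=0xe2
prologue pushed ['r1', 'r2', 'r7'] at ['0xe1', '0xe0', '0xdf']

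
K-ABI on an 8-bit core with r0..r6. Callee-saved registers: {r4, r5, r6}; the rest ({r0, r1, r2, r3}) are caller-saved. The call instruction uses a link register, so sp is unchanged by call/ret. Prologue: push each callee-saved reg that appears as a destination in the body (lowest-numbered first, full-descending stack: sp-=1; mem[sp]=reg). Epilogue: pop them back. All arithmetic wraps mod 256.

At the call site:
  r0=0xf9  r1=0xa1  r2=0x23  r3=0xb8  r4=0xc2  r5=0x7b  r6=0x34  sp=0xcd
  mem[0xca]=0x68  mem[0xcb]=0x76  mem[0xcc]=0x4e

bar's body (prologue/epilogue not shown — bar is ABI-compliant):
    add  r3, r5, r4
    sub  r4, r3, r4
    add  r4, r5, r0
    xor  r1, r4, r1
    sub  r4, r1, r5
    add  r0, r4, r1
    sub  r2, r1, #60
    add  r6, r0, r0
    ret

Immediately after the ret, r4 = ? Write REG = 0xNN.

prologue: push r4 -> mem[0xcc]=0xc2, sp=0xcc
prologue: push r6 -> mem[0xcb]=0x34, sp=0xcb
body[0] add  r3, r5, r4 -> r3=0x3d
body[1] sub  r4, r3, r4 -> r4=0x7b
body[2] add  r4, r5, r0 -> r4=0x74
body[3] xor  r1, r4, r1 -> r1=0xd5
body[4] sub  r4, r1, r5 -> r4=0x5a
body[5] add  r0, r4, r1 -> r0=0x2f
body[6] sub  r2, r1, #60 -> r2=0x99
body[7] add  r6, r0, r0 -> r6=0x5e
epilogue: pop r6=0x34, sp=0xcc
epilogue: pop r4=0xc2, sp=0xcd
r4 is callee-saved -> restored

REG = 0xc2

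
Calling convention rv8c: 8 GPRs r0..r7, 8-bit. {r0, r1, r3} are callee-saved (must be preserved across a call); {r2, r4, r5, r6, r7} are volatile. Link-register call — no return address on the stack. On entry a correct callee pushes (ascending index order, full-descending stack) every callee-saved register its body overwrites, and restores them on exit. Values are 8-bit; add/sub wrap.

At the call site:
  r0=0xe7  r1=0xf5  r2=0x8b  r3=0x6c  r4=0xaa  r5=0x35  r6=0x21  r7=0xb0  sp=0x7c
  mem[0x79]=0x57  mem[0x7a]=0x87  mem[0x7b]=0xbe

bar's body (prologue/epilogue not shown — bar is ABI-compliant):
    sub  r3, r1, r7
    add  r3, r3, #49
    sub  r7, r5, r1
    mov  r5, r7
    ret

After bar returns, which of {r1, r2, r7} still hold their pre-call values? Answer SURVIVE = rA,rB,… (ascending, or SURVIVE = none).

SURVIVE = r1,r2

prologue: push r3 -> mem[0x7b]=0x6c, sp=0x7b
body[0] sub  r3, r1, r7 -> r3=0x45
body[1] add  r3, r3, #49 -> r3=0x76
body[2] sub  r7, r5, r1 -> r7=0x40
body[3] mov  r5, r7 -> r5=0x40
epilogue: pop r3=0x6c, sp=0x7c
r1: callee-saved, written=False
r2: caller-saved, written=False
r7: caller-saved, written=True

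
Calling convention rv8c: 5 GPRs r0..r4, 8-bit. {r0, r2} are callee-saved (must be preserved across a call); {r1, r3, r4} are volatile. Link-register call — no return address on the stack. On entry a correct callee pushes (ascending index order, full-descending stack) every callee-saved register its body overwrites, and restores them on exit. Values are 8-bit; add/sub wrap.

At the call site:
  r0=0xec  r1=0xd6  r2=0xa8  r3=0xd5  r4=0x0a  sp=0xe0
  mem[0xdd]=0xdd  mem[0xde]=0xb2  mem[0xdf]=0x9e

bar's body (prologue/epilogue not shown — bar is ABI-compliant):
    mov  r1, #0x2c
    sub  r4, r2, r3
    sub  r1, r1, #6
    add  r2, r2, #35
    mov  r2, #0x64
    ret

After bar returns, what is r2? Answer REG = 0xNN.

REG = 0xa8

prologue: push r2 -> mem[0xdf]=0xa8, sp=0xdf
body[0] mov  r1, #0x2c -> r1=0x2c
body[1] sub  r4, r2, r3 -> r4=0xd3
body[2] sub  r1, r1, #6 -> r1=0x26
body[3] add  r2, r2, #35 -> r2=0xcb
body[4] mov  r2, #0x64 -> r2=0x64
epilogue: pop r2=0xa8, sp=0xe0
r2 is callee-saved -> restored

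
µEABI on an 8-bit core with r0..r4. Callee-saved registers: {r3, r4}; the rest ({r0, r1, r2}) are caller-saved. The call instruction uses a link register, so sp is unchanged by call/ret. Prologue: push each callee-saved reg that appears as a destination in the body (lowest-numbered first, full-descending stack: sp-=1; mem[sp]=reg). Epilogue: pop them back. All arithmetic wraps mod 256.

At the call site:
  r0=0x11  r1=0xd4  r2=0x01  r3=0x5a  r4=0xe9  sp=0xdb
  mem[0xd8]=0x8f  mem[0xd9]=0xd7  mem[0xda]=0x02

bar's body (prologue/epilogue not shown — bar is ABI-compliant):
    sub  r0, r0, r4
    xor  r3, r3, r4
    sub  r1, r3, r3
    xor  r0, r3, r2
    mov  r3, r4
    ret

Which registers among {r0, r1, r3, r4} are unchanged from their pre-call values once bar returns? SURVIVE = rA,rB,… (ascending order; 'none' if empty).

SURVIVE = r3,r4

prologue: push r3 → mem[0xda]=0x5a, sp=0xda
body[0] sub  r0, r0, r4 → r0=0x28
body[1] xor  r3, r3, r4 → r3=0xb3
body[2] sub  r1, r3, r3 → r1=0x00
body[3] xor  r0, r3, r2 → r0=0xb2
body[4] mov  r3, r4 → r3=0xe9
epilogue: pop r3=0x5a, sp=0xdb
r0: caller-saved, written=True
r1: caller-saved, written=True
r3: callee-saved, written=True
r4: callee-saved, written=False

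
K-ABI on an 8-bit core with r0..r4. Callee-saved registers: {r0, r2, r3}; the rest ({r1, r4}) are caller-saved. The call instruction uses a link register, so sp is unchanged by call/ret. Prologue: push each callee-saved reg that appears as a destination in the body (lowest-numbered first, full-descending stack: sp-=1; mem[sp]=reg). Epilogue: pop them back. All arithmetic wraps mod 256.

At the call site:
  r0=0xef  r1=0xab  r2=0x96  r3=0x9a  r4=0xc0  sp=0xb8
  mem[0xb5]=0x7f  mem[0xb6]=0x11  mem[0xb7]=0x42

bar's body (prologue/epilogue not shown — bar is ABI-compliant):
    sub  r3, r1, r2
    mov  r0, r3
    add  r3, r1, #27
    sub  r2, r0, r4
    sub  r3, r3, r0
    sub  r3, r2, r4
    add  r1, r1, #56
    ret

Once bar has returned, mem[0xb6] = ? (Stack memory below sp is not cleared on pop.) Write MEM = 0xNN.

MEM = 0x96

prologue: push r0 -> mem[0xb7]=0xef, sp=0xb7
prologue: push r2 -> mem[0xb6]=0x96, sp=0xb6
prologue: push r3 -> mem[0xb5]=0x9a, sp=0xb5
body[0] sub  r3, r1, r2 -> r3=0x15
body[1] mov  r0, r3 -> r0=0x15
body[2] add  r3, r1, #27 -> r3=0xc6
body[3] sub  r2, r0, r4 -> r2=0x55
body[4] sub  r3, r3, r0 -> r3=0xb1
body[5] sub  r3, r2, r4 -> r3=0x95
body[6] add  r1, r1, #56 -> r1=0xe3
epilogue: pop r3=0x9a, sp=0xb6
epilogue: pop r2=0x96, sp=0xb7
epilogue: pop r0=0xef, sp=0xb8
prologue pushed ['r0', 'r2', 'r3'] at ['0xb7', '0xb6', '0xb5']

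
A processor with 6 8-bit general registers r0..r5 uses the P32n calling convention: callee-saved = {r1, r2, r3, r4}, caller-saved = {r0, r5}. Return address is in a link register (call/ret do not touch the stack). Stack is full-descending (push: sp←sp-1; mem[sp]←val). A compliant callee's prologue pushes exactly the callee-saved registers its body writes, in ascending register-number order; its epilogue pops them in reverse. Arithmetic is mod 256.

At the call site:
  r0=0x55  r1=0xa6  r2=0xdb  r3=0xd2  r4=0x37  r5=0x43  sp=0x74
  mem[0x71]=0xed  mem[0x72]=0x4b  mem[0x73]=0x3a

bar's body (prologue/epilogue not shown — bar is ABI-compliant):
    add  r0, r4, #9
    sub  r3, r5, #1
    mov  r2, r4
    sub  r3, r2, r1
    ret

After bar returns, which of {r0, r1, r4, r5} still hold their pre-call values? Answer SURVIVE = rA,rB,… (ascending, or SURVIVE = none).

prologue: push r2 -> mem[0x73]=0xdb, sp=0x73
prologue: push r3 -> mem[0x72]=0xd2, sp=0x72
body[0] add  r0, r4, #9 -> r0=0x40
body[1] sub  r3, r5, #1 -> r3=0x42
body[2] mov  r2, r4 -> r2=0x37
body[3] sub  r3, r2, r1 -> r3=0x91
epilogue: pop r3=0xd2, sp=0x73
epilogue: pop r2=0xdb, sp=0x74
r0: caller-saved, written=True
r1: callee-saved, written=False
r4: callee-saved, written=False
r5: caller-saved, written=False

SURVIVE = r1,r4,r5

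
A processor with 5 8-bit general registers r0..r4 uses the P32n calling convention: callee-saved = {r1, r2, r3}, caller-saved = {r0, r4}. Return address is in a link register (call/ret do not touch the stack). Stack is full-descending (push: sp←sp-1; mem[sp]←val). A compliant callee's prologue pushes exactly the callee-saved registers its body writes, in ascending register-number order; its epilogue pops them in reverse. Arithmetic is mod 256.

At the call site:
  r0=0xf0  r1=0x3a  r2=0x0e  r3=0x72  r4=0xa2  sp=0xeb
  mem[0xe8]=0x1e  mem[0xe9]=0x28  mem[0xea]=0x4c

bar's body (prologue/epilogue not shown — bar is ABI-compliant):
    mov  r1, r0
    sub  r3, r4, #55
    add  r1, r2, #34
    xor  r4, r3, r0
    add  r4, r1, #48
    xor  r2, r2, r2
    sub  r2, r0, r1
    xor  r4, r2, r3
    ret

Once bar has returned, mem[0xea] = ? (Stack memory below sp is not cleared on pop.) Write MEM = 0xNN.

prologue: push r1 -> mem[0xea]=0x3a, sp=0xea
prologue: push r2 -> mem[0xe9]=0x0e, sp=0xe9
prologue: push r3 -> mem[0xe8]=0x72, sp=0xe8
body[0] mov  r1, r0 -> r1=0xf0
body[1] sub  r3, r4, #55 -> r3=0x6b
body[2] add  r1, r2, #34 -> r1=0x30
body[3] xor  r4, r3, r0 -> r4=0x9b
body[4] add  r4, r1, #48 -> r4=0x60
body[5] xor  r2, r2, r2 -> r2=0x00
body[6] sub  r2, r0, r1 -> r2=0xc0
body[7] xor  r4, r2, r3 -> r4=0xab
epilogue: pop r3=0x72, sp=0xe9
epilogue: pop r2=0x0e, sp=0xea
epilogue: pop r1=0x3a, sp=0xeb
prologue pushed ['r1', 'r2', 'r3'] at ['0xea', '0xe9', '0xe8']

MEM = 0x3a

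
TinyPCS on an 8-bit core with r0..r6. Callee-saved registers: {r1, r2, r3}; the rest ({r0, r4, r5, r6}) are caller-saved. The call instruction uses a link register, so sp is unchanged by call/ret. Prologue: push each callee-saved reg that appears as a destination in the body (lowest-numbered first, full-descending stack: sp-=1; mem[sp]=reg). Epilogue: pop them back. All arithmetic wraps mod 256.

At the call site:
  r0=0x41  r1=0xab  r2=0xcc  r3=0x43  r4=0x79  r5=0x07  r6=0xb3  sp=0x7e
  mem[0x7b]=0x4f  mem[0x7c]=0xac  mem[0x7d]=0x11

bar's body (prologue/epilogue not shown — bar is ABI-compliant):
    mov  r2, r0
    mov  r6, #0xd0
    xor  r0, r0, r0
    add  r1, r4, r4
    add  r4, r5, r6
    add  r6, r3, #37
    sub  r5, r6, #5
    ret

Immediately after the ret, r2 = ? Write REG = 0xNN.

REG = 0xcc

prologue: push r1 → mem[0x7d]=0xab, sp=0x7d
prologue: push r2 → mem[0x7c]=0xcc, sp=0x7c
body[0] mov  r2, r0 → r2=0x41
body[1] mov  r6, #0xd0 → r6=0xd0
body[2] xor  r0, r0, r0 → r0=0x00
body[3] add  r1, r4, r4 → r1=0xf2
body[4] add  r4, r5, r6 → r4=0xd7
body[5] add  r6, r3, #37 → r6=0x68
body[6] sub  r5, r6, #5 → r5=0x63
epilogue: pop r2=0xcc, sp=0x7d
epilogue: pop r1=0xab, sp=0x7e
r2 is callee-saved → restored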